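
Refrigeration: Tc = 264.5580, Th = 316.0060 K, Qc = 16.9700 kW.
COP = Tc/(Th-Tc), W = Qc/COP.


COP = 264.5580 / 51.4480 = 5.1422
W = 16.9700 / 5.1422 = 3.3001 kW

COP = 5.1422, W = 3.3001 kW


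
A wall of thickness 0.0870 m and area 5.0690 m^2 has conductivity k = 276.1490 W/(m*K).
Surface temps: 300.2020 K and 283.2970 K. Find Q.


dT = 16.9050 K
Q = 276.1490 * 5.0690 * 16.9050 / 0.0870 = 271995.4810 W

271995.4810 W


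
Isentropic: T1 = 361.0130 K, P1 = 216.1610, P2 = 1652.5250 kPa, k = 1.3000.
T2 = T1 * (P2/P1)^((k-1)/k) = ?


(k-1)/k = 0.2308
(P2/P1)^exp = 1.5990
T2 = 361.0130 * 1.5990 = 577.2682 K

577.2682 K


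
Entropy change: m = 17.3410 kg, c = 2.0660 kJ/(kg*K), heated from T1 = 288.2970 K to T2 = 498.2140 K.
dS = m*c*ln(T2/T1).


T2/T1 = 1.7281
ln(T2/T1) = 0.5470
dS = 17.3410 * 2.0660 * 0.5470 = 19.5985 kJ/K

19.5985 kJ/K


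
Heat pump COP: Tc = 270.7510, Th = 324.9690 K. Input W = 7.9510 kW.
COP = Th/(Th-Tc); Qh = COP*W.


COP = 324.9690 / 54.2180 = 5.9937
Qh = 5.9937 * 7.9510 = 47.6563 kW

COP = 5.9937, Qh = 47.6563 kW


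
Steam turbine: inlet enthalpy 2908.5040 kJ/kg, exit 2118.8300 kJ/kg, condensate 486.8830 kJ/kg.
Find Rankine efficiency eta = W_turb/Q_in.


W = 789.6740 kJ/kg
Q_in = 2421.6210 kJ/kg
eta = 0.3261 = 32.6093%

eta = 32.6093%


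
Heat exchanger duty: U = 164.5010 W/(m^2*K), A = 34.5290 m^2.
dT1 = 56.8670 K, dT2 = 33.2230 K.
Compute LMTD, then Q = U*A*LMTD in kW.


LMTD = 43.9911 K
Q = 164.5010 * 34.5290 * 43.9911 = 249871.6603 W = 249.8717 kW

249.8717 kW


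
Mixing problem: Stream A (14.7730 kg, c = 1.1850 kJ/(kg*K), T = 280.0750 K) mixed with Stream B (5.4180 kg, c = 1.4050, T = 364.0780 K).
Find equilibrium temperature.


num = 7674.4617
den = 25.1183
Tf = 305.5327 K

305.5327 K


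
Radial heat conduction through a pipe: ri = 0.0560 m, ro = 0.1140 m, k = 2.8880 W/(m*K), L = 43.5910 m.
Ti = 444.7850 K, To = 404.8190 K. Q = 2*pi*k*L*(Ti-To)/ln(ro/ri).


dT = 39.9660 K
ln(ro/ri) = 0.7108
Q = 2*pi*2.8880*43.5910*39.9660 / 0.7108 = 44472.1972 W

44472.1972 W


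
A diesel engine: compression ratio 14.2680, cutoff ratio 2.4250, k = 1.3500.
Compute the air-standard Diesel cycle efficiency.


r^(k-1) = 2.5353
rc^k = 3.3064
eta = 0.5271 = 52.7103%

52.7103%


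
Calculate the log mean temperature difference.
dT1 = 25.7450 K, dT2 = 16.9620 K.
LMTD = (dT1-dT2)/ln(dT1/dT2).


dT1/dT2 = 1.5178
ln(dT1/dT2) = 0.4173
LMTD = 8.7830 / 0.4173 = 21.0490 K

21.0490 K


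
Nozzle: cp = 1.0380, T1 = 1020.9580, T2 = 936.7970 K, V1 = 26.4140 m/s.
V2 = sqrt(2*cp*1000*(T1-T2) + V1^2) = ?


dT = 84.1610 K
2*cp*1000*dT = 174718.2360
V1^2 = 697.6994
V2 = sqrt(175415.9354) = 418.8269 m/s

418.8269 m/s


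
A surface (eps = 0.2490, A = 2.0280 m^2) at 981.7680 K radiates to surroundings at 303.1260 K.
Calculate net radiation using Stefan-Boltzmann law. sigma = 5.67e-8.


T^4 = 9.2904e+11
Tsurr^4 = 8.4429e+09
Q = 0.2490 * 5.67e-8 * 2.0280 * 9.2060e+11 = 26358.5209 W

26358.5209 W


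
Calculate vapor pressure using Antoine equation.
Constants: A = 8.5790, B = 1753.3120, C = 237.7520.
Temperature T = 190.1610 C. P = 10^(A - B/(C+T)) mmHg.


C+T = 427.9130
B/(C+T) = 4.0974
log10(P) = 8.5790 - 4.0974 = 4.4816
P = 10^4.4816 = 30314.0360 mmHg

30314.0360 mmHg


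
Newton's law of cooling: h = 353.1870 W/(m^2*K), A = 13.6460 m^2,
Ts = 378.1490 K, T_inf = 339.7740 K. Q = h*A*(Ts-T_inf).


dT = 38.3750 K
Q = 353.1870 * 13.6460 * 38.3750 = 184951.7587 W

184951.7587 W


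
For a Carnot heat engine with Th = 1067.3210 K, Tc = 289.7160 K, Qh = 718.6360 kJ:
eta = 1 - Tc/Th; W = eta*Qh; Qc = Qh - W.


eta = 1 - 289.7160/1067.3210 = 0.7286
W = 0.7286 * 718.6360 = 523.5678 kJ
Qc = 718.6360 - 523.5678 = 195.0682 kJ

eta = 72.8558%, W = 523.5678 kJ, Qc = 195.0682 kJ


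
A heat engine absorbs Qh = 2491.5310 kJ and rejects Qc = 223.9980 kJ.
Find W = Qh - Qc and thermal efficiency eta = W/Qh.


W = 2491.5310 - 223.9980 = 2267.5330 kJ
eta = 2267.5330 / 2491.5310 = 0.9101 = 91.0096%

W = 2267.5330 kJ, eta = 91.0096%


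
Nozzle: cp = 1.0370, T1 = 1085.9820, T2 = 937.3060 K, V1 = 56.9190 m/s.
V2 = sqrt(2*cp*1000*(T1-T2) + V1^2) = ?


dT = 148.6760 K
2*cp*1000*dT = 308354.0240
V1^2 = 3239.7726
V2 = sqrt(311593.7966) = 558.2059 m/s

558.2059 m/s


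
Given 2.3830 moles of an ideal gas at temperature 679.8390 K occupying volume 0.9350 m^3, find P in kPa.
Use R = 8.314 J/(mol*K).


P = nRT/V = 2.3830 * 8.314 * 679.8390 / 0.9350
= 13469.1484 / 0.9350 = 14405.5063 Pa = 14.4055 kPa

14.4055 kPa


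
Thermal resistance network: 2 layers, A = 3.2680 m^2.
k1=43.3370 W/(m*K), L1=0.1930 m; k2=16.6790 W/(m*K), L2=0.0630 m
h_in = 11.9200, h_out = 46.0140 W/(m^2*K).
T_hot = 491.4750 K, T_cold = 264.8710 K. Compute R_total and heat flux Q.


R_conv_in = 1/(11.9200*3.2680) = 0.0257
R_1 = 0.1930/(43.3370*3.2680) = 0.0014
R_2 = 0.0630/(16.6790*3.2680) = 0.0012
R_conv_out = 1/(46.0140*3.2680) = 0.0067
R_total = 0.0348 K/W
Q = 226.6040 / 0.0348 = 6504.2081 W

R_total = 0.0348 K/W, Q = 6504.2081 W


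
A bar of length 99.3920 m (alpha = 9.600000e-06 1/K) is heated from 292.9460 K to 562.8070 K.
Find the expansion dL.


dT = 269.8610 K
dL = 9.600000e-06 * 99.3920 * 269.8610 = 0.257491 m
L_final = 99.649491 m

dL = 0.257491 m


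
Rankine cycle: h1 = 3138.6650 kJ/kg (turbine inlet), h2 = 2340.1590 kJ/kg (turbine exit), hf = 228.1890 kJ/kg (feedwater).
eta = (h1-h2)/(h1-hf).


W = 798.5060 kJ/kg
Q_in = 2910.4760 kJ/kg
eta = 0.2744 = 27.4356%

eta = 27.4356%


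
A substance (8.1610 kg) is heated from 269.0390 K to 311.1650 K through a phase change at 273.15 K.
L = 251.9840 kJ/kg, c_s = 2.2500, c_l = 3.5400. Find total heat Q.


Q1 (sensible, solid) = 8.1610 * 2.2500 * 4.1110 = 75.4872 kJ
Q2 (latent) = 8.1610 * 251.9840 = 2056.4414 kJ
Q3 (sensible, liquid) = 8.1610 * 3.5400 * 38.0150 = 1098.2511 kJ
Q_total = 3230.1797 kJ

3230.1797 kJ


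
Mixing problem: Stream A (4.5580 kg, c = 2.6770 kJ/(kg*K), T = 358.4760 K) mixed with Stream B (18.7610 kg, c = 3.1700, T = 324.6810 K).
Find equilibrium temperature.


num = 23683.5888
den = 71.6741
Tf = 330.4342 K

330.4342 K


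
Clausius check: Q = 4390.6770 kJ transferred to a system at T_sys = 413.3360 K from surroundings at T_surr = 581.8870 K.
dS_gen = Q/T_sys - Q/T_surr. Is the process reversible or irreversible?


dS_sys = 4390.6770/413.3360 = 10.6225 kJ/K
dS_surr = -4390.6770/581.8870 = -7.5456 kJ/K
dS_gen = 10.6225 - 7.5456 = 3.0770 kJ/K (irreversible)

dS_gen = 3.0770 kJ/K, irreversible


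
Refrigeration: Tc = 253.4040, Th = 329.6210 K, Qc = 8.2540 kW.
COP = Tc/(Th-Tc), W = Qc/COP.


COP = 253.4040 / 76.2170 = 3.3248
W = 8.2540 / 3.3248 = 2.4826 kW

COP = 3.3248, W = 2.4826 kW


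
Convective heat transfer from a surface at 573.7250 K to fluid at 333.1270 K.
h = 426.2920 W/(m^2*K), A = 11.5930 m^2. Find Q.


dT = 240.5980 K
Q = 426.2920 * 11.5930 * 240.5980 = 1189036.0753 W

1189036.0753 W


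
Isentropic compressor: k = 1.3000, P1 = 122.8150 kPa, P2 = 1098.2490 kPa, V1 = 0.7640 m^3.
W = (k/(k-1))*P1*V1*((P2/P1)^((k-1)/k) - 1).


(k-1)/k = 0.2308
(P2/P1)^exp = 1.6579
W = 4.3333 * 122.8150 * 0.7640 * (1.6579 - 1) = 267.5126 kJ

267.5126 kJ


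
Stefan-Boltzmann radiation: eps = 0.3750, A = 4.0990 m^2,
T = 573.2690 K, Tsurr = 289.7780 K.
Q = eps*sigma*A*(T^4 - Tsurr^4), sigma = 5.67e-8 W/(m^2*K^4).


T^4 = 1.0800e+11
Tsurr^4 = 7.0512e+09
Q = 0.3750 * 5.67e-8 * 4.0990 * 1.0095e+11 = 8798.4117 W

8798.4117 W


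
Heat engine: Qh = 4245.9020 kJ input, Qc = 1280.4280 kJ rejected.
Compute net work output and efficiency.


W = 4245.9020 - 1280.4280 = 2965.4740 kJ
eta = 2965.4740 / 4245.9020 = 0.6984 = 69.8432%

W = 2965.4740 kJ, eta = 69.8432%


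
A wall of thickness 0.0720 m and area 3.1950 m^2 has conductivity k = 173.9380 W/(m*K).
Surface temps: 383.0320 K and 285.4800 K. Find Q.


dT = 97.5520 K
Q = 173.9380 * 3.1950 * 97.5520 / 0.0720 = 752954.9901 W

752954.9901 W


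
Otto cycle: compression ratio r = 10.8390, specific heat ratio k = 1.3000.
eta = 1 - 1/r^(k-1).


r^(k-1) = 2.0441
eta = 1 - 1/2.0441 = 0.5108 = 51.0781%

51.0781%


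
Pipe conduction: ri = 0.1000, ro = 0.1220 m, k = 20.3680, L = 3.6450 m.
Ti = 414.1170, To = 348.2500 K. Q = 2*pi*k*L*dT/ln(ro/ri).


dT = 65.8670 K
ln(ro/ri) = 0.1989
Q = 2*pi*20.3680*3.6450*65.8670 / 0.1989 = 154513.4181 W

154513.4181 W


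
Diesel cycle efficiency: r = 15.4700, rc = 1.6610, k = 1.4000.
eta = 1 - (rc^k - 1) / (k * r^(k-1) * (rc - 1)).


r^(k-1) = 2.9909
rc^k = 2.0348
eta = 0.6261 = 62.6128%

62.6128%


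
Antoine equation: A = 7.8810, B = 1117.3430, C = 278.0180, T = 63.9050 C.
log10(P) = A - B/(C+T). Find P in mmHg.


C+T = 341.9230
B/(C+T) = 3.2678
log10(P) = 7.8810 - 3.2678 = 4.6132
P = 10^4.6132 = 41037.3650 mmHg

41037.3650 mmHg


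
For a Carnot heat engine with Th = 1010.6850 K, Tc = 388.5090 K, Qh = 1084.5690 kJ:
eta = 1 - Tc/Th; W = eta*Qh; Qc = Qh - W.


eta = 1 - 388.5090/1010.6850 = 0.6156
W = 0.6156 * 1084.5690 = 667.6589 kJ
Qc = 1084.5690 - 667.6589 = 416.9101 kJ

eta = 61.5598%, W = 667.6589 kJ, Qc = 416.9101 kJ


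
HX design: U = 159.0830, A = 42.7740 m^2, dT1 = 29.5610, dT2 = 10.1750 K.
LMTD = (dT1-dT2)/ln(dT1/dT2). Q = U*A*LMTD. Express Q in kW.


LMTD = 18.1768 K
Q = 159.0830 * 42.7740 * 18.1768 = 123686.3998 W = 123.6864 kW

123.6864 kW


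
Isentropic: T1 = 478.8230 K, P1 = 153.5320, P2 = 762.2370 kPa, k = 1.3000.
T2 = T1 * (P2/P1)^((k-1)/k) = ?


(k-1)/k = 0.2308
(P2/P1)^exp = 1.4474
T2 = 478.8230 * 1.4474 = 693.0511 K

693.0511 K


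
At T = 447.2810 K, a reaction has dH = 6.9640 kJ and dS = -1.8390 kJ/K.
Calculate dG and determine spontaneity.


T*dS = 447.2810 * -1.8390 = -822.5498 kJ
dG = 6.9640 + 822.5498 = 829.5138 kJ (non-spontaneous)

dG = 829.5138 kJ, non-spontaneous


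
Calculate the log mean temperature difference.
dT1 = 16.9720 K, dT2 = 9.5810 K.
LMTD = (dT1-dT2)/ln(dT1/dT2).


dT1/dT2 = 1.7714
ln(dT1/dT2) = 0.5718
LMTD = 7.3910 / 0.5718 = 12.9262 K

12.9262 K


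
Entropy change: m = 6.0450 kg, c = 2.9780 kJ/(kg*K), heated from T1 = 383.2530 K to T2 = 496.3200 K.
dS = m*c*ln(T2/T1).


T2/T1 = 1.2950
ln(T2/T1) = 0.2585
dS = 6.0450 * 2.9780 * 0.2585 = 4.6540 kJ/K

4.6540 kJ/K


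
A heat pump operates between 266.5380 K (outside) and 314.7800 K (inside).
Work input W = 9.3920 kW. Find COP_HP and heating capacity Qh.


COP = 314.7800 / 48.2420 = 6.5250
Qh = 6.5250 * 9.3920 = 61.2830 kW

COP = 6.5250, Qh = 61.2830 kW


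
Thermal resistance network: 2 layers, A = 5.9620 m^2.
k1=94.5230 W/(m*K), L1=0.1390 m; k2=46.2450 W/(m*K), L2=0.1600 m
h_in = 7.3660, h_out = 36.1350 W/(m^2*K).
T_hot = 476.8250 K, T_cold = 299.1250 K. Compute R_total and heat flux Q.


R_conv_in = 1/(7.3660*5.9620) = 0.0228
R_1 = 0.1390/(94.5230*5.9620) = 0.0002
R_2 = 0.1600/(46.2450*5.9620) = 0.0006
R_conv_out = 1/(36.1350*5.9620) = 0.0046
R_total = 0.0282 K/W
Q = 177.7000 / 0.0282 = 6292.6279 W

R_total = 0.0282 K/W, Q = 6292.6279 W


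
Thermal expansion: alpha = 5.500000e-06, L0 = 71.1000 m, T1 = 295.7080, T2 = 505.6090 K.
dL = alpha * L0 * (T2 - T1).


dT = 209.9010 K
dL = 5.500000e-06 * 71.1000 * 209.9010 = 0.082082 m
L_final = 71.182082 m

dL = 0.082082 m


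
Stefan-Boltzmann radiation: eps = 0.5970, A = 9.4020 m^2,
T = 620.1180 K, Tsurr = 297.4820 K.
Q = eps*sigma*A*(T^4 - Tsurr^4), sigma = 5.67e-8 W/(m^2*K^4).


T^4 = 1.4788e+11
Tsurr^4 = 7.8315e+09
Q = 0.5970 * 5.67e-8 * 9.4020 * 1.4004e+11 = 44570.0841 W

44570.0841 W


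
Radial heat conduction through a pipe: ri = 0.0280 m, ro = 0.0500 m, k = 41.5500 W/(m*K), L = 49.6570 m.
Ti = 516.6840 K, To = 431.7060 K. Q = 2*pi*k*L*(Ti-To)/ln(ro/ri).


dT = 84.9780 K
ln(ro/ri) = 0.5798
Q = 2*pi*41.5500*49.6570*84.9780 / 0.5798 = 1899965.9412 W

1899965.9412 W


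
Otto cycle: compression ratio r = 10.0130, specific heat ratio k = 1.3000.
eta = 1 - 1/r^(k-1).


r^(k-1) = 1.9960
eta = 1 - 1/1.9960 = 0.4990 = 49.9008%

49.9008%


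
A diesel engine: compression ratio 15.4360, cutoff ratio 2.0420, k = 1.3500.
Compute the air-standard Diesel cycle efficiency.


r^(k-1) = 2.6061
rc^k = 2.6217
eta = 0.5576 = 55.7647%

55.7647%


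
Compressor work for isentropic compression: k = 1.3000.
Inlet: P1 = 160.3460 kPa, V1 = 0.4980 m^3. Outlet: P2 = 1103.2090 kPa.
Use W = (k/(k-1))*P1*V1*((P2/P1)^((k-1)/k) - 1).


(k-1)/k = 0.2308
(P2/P1)^exp = 1.5606
W = 4.3333 * 160.3460 * 0.4980 * (1.5606 - 1) = 193.9833 kJ

193.9833 kJ


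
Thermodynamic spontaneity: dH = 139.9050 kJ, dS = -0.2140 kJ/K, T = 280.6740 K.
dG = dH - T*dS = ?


T*dS = 280.6740 * -0.2140 = -60.0642 kJ
dG = 139.9050 + 60.0642 = 199.9692 kJ (non-spontaneous)

dG = 199.9692 kJ, non-spontaneous


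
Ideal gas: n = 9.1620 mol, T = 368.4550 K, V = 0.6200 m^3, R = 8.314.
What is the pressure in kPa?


P = nRT/V = 9.1620 * 8.314 * 368.4550 / 0.6200
= 28066.2741 / 0.6200 = 45268.1840 Pa = 45.2682 kPa

45.2682 kPa


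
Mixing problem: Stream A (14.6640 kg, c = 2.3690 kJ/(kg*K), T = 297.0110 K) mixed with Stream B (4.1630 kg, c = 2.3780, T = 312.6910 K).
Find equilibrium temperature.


num = 13413.3901
den = 44.6386
Tf = 300.4884 K

300.4884 K


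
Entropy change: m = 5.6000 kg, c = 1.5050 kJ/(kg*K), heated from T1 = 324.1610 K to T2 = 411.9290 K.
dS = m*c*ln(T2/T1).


T2/T1 = 1.2708
ln(T2/T1) = 0.2396
dS = 5.6000 * 1.5050 * 0.2396 = 2.0194 kJ/K

2.0194 kJ/K


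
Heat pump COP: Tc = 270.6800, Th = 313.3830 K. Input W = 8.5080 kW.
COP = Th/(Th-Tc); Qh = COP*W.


COP = 313.3830 / 42.7030 = 7.3387
Qh = 7.3387 * 8.5080 = 62.4374 kW

COP = 7.3387, Qh = 62.4374 kW


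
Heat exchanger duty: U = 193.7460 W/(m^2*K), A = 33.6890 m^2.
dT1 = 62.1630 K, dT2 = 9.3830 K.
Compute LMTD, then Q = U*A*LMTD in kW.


LMTD = 27.9132 K
Q = 193.7460 * 33.6890 * 27.9132 = 182192.6187 W = 182.1926 kW

182.1926 kW


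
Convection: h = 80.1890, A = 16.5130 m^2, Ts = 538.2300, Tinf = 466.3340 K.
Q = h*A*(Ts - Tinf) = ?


dT = 71.8960 K
Q = 80.1890 * 16.5130 * 71.8960 = 95201.8762 W

95201.8762 W


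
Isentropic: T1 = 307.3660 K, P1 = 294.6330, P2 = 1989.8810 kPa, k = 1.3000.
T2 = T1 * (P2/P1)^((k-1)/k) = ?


(k-1)/k = 0.2308
(P2/P1)^exp = 1.5539
T2 = 307.3660 * 1.5539 = 477.6276 K

477.6276 K


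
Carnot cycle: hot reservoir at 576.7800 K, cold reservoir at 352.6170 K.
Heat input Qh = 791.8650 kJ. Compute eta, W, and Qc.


eta = 1 - 352.6170/576.7800 = 0.3886
W = 0.3886 * 791.8650 = 307.7548 kJ
Qc = 791.8650 - 307.7548 = 484.1102 kJ

eta = 38.8646%, W = 307.7548 kJ, Qc = 484.1102 kJ


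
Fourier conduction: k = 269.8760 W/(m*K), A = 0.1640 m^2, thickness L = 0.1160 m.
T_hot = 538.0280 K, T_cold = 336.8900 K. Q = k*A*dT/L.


dT = 201.1380 K
Q = 269.8760 * 0.1640 * 201.1380 / 0.1160 = 76743.9681 W

76743.9681 W


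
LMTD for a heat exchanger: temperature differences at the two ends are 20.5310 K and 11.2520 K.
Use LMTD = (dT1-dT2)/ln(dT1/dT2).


dT1/dT2 = 1.8247
ln(dT1/dT2) = 0.6014
LMTD = 9.2790 / 0.6014 = 15.4293 K

15.4293 K


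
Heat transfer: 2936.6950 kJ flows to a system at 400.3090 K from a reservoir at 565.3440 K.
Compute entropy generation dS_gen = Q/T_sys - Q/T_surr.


dS_sys = 2936.6950/400.3090 = 7.3361 kJ/K
dS_surr = -2936.6950/565.3440 = -5.1945 kJ/K
dS_gen = 7.3361 - 5.1945 = 2.1415 kJ/K (irreversible)

dS_gen = 2.1415 kJ/K, irreversible


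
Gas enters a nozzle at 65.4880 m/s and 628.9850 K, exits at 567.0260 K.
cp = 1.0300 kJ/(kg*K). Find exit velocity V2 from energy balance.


dT = 61.9590 K
2*cp*1000*dT = 127635.5400
V1^2 = 4288.6781
V2 = sqrt(131924.2181) = 363.2137 m/s

363.2137 m/s


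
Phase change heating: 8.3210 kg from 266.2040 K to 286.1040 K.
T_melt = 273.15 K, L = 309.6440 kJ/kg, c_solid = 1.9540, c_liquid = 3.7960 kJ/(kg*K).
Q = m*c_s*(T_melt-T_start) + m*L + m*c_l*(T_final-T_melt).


Q1 (sensible, solid) = 8.3210 * 1.9540 * 6.9460 = 112.9366 kJ
Q2 (latent) = 8.3210 * 309.6440 = 2576.5477 kJ
Q3 (sensible, liquid) = 8.3210 * 3.7960 * 12.9540 = 409.1717 kJ
Q_total = 3098.6561 kJ

3098.6561 kJ


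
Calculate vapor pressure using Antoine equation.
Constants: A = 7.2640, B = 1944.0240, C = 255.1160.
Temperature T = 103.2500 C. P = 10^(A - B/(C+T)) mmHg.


C+T = 358.3660
B/(C+T) = 5.4247
log10(P) = 7.2640 - 5.4247 = 1.8393
P = 10^1.8393 = 69.0735 mmHg

69.0735 mmHg


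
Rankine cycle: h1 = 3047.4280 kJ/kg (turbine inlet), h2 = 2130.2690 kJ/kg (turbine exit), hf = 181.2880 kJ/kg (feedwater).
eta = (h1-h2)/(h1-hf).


W = 917.1590 kJ/kg
Q_in = 2866.1400 kJ/kg
eta = 0.3200 = 31.9998%

eta = 31.9998%


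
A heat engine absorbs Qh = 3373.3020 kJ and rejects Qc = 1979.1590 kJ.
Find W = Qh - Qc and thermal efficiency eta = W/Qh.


W = 3373.3020 - 1979.1590 = 1394.1430 kJ
eta = 1394.1430 / 3373.3020 = 0.4133 = 41.3287%

W = 1394.1430 kJ, eta = 41.3287%


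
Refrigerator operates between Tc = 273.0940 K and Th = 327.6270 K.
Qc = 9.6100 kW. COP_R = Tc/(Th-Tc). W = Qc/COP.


COP = 273.0940 / 54.5330 = 5.0079
W = 9.6100 / 5.0079 = 1.9190 kW

COP = 5.0079, W = 1.9190 kW


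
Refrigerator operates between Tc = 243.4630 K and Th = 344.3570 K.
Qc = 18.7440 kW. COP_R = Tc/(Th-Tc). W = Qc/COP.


COP = 243.4630 / 100.8940 = 2.4131
W = 18.7440 / 2.4131 = 7.7677 kW

COP = 2.4131, W = 7.7677 kW


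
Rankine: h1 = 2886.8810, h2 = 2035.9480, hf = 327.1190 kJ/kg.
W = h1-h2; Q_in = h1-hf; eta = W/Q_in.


W = 850.9330 kJ/kg
Q_in = 2559.7620 kJ/kg
eta = 0.3324 = 33.2427%

eta = 33.2427%


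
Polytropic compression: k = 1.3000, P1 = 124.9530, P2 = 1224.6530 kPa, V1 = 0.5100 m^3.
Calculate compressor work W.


(k-1)/k = 0.2308
(P2/P1)^exp = 1.6934
W = 4.3333 * 124.9530 * 0.5100 * (1.6934 - 1) = 191.4735 kJ

191.4735 kJ


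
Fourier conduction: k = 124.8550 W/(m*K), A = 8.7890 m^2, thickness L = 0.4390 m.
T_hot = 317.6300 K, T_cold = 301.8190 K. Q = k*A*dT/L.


dT = 15.8110 K
Q = 124.8550 * 8.7890 * 15.8110 / 0.4390 = 39522.1190 W

39522.1190 W


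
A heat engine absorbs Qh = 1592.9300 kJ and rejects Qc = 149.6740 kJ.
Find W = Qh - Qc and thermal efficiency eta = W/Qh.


W = 1592.9300 - 149.6740 = 1443.2560 kJ
eta = 1443.2560 / 1592.9300 = 0.9060 = 90.6039%

W = 1443.2560 kJ, eta = 90.6039%


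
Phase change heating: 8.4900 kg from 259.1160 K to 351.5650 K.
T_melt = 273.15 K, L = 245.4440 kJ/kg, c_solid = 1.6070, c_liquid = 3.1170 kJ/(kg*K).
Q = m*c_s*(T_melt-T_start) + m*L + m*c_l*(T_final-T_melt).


Q1 (sensible, solid) = 8.4900 * 1.6070 * 14.0340 = 191.4719 kJ
Q2 (latent) = 8.4900 * 245.4440 = 2083.8196 kJ
Q3 (sensible, liquid) = 8.4900 * 3.1170 * 78.4150 = 2075.1220 kJ
Q_total = 4350.4135 kJ

4350.4135 kJ


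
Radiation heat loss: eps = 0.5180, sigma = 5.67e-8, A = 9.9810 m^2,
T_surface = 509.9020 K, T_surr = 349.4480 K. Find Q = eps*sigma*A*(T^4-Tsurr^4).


T^4 = 6.7600e+10
Tsurr^4 = 1.4912e+10
Q = 0.5180 * 5.67e-8 * 9.9810 * 5.2688e+10 = 15445.4442 W

15445.4442 W


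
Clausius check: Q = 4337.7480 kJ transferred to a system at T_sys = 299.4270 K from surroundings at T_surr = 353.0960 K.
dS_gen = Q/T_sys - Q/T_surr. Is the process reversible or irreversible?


dS_sys = 4337.7480/299.4270 = 14.4868 kJ/K
dS_surr = -4337.7480/353.0960 = -12.2849 kJ/K
dS_gen = 14.4868 - 12.2849 = 2.2019 kJ/K (irreversible)

dS_gen = 2.2019 kJ/K, irreversible


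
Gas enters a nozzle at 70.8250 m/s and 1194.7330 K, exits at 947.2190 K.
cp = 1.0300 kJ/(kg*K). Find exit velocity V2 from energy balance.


dT = 247.5140 K
2*cp*1000*dT = 509878.8400
V1^2 = 5016.1806
V2 = sqrt(514895.0206) = 717.5619 m/s

717.5619 m/s


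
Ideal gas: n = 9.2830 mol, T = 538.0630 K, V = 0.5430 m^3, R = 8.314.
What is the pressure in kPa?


P = nRT/V = 9.2830 * 8.314 * 538.0630 / 0.5430
= 41527.0900 / 0.5430 = 76477.1455 Pa = 76.4771 kPa

76.4771 kPa


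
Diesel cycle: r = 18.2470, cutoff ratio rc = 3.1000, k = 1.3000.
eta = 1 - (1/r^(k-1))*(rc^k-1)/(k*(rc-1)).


r^(k-1) = 2.3898
rc^k = 4.3528
eta = 0.4861 = 48.6087%

48.6087%


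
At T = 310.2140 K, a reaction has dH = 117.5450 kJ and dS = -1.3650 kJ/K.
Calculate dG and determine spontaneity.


T*dS = 310.2140 * -1.3650 = -423.4421 kJ
dG = 117.5450 + 423.4421 = 540.9871 kJ (non-spontaneous)

dG = 540.9871 kJ, non-spontaneous


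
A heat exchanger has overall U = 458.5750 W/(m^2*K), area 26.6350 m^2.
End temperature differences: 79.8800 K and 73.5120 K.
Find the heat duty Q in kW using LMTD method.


LMTD = 76.6519 K
Q = 458.5750 * 26.6350 * 76.6519 = 936237.6622 W = 936.2377 kW

936.2377 kW


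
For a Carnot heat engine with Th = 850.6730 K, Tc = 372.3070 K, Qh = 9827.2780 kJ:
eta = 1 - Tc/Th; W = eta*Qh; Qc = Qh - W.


eta = 1 - 372.3070/850.6730 = 0.5623
W = 0.5623 * 9827.2780 = 5526.2547 kJ
Qc = 9827.2780 - 5526.2547 = 4301.0233 kJ

eta = 56.2338%, W = 5526.2547 kJ, Qc = 4301.0233 kJ


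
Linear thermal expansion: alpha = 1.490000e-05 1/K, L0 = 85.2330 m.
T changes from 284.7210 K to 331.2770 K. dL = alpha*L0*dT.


dT = 46.5560 K
dL = 1.490000e-05 * 85.2330 * 46.5560 = 0.059125 m
L_final = 85.292125 m

dL = 0.059125 m


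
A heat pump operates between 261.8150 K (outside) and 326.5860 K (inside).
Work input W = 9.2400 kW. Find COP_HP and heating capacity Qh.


COP = 326.5860 / 64.7710 = 5.0422
Qh = 5.0422 * 9.2400 = 46.5896 kW

COP = 5.0422, Qh = 46.5896 kW


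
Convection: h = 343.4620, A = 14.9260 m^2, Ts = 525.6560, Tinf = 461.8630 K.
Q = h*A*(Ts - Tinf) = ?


dT = 63.7930 K
Q = 343.4620 * 14.9260 * 63.7930 = 327035.6956 W

327035.6956 W


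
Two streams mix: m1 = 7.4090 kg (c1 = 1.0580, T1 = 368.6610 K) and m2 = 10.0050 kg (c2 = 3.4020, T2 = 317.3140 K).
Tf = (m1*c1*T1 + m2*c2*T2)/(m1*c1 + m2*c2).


num = 13690.2509
den = 41.8757
Tf = 326.9256 K

326.9256 K


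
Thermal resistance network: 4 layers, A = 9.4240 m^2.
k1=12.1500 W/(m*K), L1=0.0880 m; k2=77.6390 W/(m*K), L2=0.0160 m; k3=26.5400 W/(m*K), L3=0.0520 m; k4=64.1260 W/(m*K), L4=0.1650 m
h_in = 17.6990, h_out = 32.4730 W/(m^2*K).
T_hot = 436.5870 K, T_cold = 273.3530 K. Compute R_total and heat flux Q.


R_conv_in = 1/(17.6990*9.4240) = 0.0060
R_1 = 0.0880/(12.1500*9.4240) = 0.0008
R_2 = 0.0160/(77.6390*9.4240) = 2.1868e-05
R_3 = 0.0520/(26.5400*9.4240) = 0.0002
R_4 = 0.1650/(64.1260*9.4240) = 0.0003
R_conv_out = 1/(32.4730*9.4240) = 0.0033
R_total = 0.0105 K/W
Q = 163.2340 / 0.0105 = 15495.2918 W

R_total = 0.0105 K/W, Q = 15495.2918 W


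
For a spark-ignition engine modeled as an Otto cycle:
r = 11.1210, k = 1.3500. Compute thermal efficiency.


r^(k-1) = 2.3235
eta = 1 - 1/2.3235 = 0.5696 = 56.9622%

56.9622%


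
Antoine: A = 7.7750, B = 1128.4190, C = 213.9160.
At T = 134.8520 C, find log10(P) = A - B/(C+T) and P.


C+T = 348.7680
B/(C+T) = 3.2354
log10(P) = 7.7750 - 3.2354 = 4.5396
P = 10^4.5396 = 34638.3307 mmHg

34638.3307 mmHg


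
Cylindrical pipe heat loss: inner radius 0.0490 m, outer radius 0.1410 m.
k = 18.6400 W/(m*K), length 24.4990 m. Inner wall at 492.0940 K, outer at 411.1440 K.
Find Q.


dT = 80.9500 K
ln(ro/ri) = 1.0569
Q = 2*pi*18.6400*24.4990*80.9500 / 1.0569 = 219756.0400 W

219756.0400 W


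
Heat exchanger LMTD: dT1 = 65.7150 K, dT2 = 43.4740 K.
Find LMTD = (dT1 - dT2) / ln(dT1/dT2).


dT1/dT2 = 1.5116
ln(dT1/dT2) = 0.4132
LMTD = 22.2410 / 0.4132 = 53.8309 K

53.8309 K


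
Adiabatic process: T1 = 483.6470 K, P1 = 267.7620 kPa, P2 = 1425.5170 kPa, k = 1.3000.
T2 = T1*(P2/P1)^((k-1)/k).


(k-1)/k = 0.2308
(P2/P1)^exp = 1.4709
T2 = 483.6470 * 1.4709 = 711.4076 K

711.4076 K


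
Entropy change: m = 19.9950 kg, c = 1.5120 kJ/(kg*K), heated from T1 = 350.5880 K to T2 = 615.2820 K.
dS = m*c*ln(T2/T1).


T2/T1 = 1.7550
ln(T2/T1) = 0.5625
dS = 19.9950 * 1.5120 * 0.5625 = 17.0048 kJ/K

17.0048 kJ/K


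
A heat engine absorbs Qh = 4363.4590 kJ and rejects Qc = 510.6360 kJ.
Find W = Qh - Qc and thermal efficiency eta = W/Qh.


W = 4363.4590 - 510.6360 = 3852.8230 kJ
eta = 3852.8230 / 4363.4590 = 0.8830 = 88.2974%

W = 3852.8230 kJ, eta = 88.2974%


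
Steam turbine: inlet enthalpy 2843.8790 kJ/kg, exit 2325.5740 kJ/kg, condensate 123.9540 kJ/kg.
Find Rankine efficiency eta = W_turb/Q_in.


W = 518.3050 kJ/kg
Q_in = 2719.9250 kJ/kg
eta = 0.1906 = 19.0559%

eta = 19.0559%


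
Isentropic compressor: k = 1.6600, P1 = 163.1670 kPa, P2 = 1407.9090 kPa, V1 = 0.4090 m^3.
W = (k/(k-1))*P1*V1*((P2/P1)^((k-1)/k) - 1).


(k-1)/k = 0.3976
(P2/P1)^exp = 2.3557
W = 2.5152 * 163.1670 * 0.4090 * (2.3557 - 1) = 227.5549 kJ

227.5549 kJ


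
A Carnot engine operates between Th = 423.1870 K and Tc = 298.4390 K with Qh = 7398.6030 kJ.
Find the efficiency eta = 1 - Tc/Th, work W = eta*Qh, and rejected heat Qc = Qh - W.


eta = 1 - 298.4390/423.1870 = 0.2948
W = 0.2948 * 7398.6030 = 2180.9766 kJ
Qc = 7398.6030 - 2180.9766 = 5217.6264 kJ

eta = 29.4782%, W = 2180.9766 kJ, Qc = 5217.6264 kJ


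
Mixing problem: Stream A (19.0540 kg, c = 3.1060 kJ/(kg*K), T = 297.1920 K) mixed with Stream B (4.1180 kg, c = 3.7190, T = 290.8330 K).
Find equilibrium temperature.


num = 22042.3964
den = 74.4966
Tf = 295.8847 K

295.8847 K


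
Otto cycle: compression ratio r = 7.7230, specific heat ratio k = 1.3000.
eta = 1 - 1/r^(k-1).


r^(k-1) = 1.8464
eta = 1 - 1/1.8464 = 0.4584 = 45.8418%

45.8418%


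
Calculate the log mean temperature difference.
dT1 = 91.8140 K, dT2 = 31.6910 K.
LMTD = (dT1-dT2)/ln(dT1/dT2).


dT1/dT2 = 2.8972
ln(dT1/dT2) = 1.0637
LMTD = 60.1230 / 1.0637 = 56.5208 K

56.5208 K


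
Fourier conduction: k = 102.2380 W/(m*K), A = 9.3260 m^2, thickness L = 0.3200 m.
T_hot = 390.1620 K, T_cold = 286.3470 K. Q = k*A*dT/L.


dT = 103.8150 K
Q = 102.2380 * 9.3260 * 103.8150 / 0.3200 = 309327.0403 W

309327.0403 W


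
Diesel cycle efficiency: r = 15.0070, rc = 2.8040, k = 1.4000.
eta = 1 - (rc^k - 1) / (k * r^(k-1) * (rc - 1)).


r^(k-1) = 2.9547
rc^k = 4.2353
eta = 0.5665 = 56.6450%

56.6450%


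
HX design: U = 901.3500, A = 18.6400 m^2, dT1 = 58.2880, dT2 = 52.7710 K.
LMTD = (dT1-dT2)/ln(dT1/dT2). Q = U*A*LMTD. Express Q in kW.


LMTD = 55.4838 K
Q = 901.3500 * 18.6400 * 55.4838 = 932192.2979 W = 932.1923 kW

932.1923 kW


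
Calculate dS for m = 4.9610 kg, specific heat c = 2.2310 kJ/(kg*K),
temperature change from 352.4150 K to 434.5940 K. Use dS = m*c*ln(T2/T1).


T2/T1 = 1.2332
ln(T2/T1) = 0.2096
dS = 4.9610 * 2.2310 * 0.2096 = 2.3199 kJ/K

2.3199 kJ/K


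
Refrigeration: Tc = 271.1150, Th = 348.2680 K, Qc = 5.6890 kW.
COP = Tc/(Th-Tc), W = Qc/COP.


COP = 271.1150 / 77.1530 = 3.5140
W = 5.6890 / 3.5140 = 1.6190 kW

COP = 3.5140, W = 1.6190 kW


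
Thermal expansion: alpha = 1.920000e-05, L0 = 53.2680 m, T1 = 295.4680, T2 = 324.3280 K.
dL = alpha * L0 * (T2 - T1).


dT = 28.8600 K
dL = 1.920000e-05 * 53.2680 * 28.8600 = 0.029516 m
L_final = 53.297516 m

dL = 0.029516 m


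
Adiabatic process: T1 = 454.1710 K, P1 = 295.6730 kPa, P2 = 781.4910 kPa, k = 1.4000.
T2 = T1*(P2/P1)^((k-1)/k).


(k-1)/k = 0.2857
(P2/P1)^exp = 1.3201
T2 = 454.1710 * 1.3201 = 599.5466 K

599.5466 K


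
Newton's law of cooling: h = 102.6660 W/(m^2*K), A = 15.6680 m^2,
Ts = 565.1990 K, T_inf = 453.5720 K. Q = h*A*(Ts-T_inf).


dT = 111.6270 K
Q = 102.6660 * 15.6680 * 111.6270 = 179559.9425 W

179559.9425 W


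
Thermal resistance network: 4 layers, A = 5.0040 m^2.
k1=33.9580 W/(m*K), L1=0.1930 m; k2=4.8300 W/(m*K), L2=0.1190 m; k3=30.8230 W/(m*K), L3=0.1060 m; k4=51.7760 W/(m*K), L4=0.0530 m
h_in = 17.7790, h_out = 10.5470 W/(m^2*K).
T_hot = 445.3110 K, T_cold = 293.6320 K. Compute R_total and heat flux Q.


R_conv_in = 1/(17.7790*5.0040) = 0.0112
R_1 = 0.1930/(33.9580*5.0040) = 0.0011
R_2 = 0.1190/(4.8300*5.0040) = 0.0049
R_3 = 0.1060/(30.8230*5.0040) = 0.0007
R_4 = 0.0530/(51.7760*5.0040) = 0.0002
R_conv_out = 1/(10.5470*5.0040) = 0.0189
R_total = 0.0371 K/W
Q = 151.6790 / 0.0371 = 4084.0879 W

R_total = 0.0371 K/W, Q = 4084.0879 W


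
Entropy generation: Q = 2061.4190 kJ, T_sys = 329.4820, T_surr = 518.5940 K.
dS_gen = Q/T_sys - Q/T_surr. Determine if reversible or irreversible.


dS_sys = 2061.4190/329.4820 = 6.2565 kJ/K
dS_surr = -2061.4190/518.5940 = -3.9750 kJ/K
dS_gen = 6.2565 - 3.9750 = 2.2815 kJ/K (irreversible)

dS_gen = 2.2815 kJ/K, irreversible


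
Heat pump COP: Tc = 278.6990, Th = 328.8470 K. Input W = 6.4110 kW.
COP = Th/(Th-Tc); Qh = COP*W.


COP = 328.8470 / 50.1480 = 6.5575
Qh = 6.5575 * 6.4110 = 42.0403 kW

COP = 6.5575, Qh = 42.0403 kW


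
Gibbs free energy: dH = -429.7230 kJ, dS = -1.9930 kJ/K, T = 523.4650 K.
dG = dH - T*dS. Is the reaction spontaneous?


T*dS = 523.4650 * -1.9930 = -1043.2657 kJ
dG = -429.7230 + 1043.2657 = 613.5427 kJ (non-spontaneous)

dG = 613.5427 kJ, non-spontaneous


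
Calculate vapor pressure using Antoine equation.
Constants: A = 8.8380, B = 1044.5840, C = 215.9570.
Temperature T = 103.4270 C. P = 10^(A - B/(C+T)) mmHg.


C+T = 319.3840
B/(C+T) = 3.2706
log10(P) = 8.8380 - 3.2706 = 5.5674
P = 10^5.5674 = 369299.7849 mmHg

369299.7849 mmHg


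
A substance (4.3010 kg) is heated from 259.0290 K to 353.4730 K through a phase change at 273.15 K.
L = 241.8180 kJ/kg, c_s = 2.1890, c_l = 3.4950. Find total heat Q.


Q1 (sensible, solid) = 4.3010 * 2.1890 * 14.1210 = 132.9476 kJ
Q2 (latent) = 4.3010 * 241.8180 = 1040.0592 kJ
Q3 (sensible, liquid) = 4.3010 * 3.4950 * 80.3230 = 1207.4149 kJ
Q_total = 2380.4218 kJ

2380.4218 kJ


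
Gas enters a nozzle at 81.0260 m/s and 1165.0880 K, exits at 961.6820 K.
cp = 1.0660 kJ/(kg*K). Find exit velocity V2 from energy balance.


dT = 203.4060 K
2*cp*1000*dT = 433661.5920
V1^2 = 6565.2127
V2 = sqrt(440226.8047) = 663.4959 m/s

663.4959 m/s


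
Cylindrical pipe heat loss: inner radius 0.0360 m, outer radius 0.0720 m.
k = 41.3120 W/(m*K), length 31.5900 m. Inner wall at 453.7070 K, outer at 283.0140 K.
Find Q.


dT = 170.6930 K
ln(ro/ri) = 0.6931
Q = 2*pi*41.3120*31.5900*170.6930 / 0.6931 = 2019277.3095 W

2019277.3095 W


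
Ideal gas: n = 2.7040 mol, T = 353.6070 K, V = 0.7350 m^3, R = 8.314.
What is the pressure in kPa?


P = nRT/V = 2.7040 * 8.314 * 353.6070 / 0.7350
= 7949.4588 / 0.7350 = 10815.5902 Pa = 10.8156 kPa

10.8156 kPa


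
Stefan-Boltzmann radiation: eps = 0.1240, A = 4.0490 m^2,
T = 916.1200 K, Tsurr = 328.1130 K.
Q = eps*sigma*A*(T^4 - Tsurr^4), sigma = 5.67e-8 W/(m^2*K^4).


T^4 = 7.0438e+11
Tsurr^4 = 1.1590e+10
Q = 0.1240 * 5.67e-8 * 4.0490 * 6.9279e+11 = 19722.2491 W

19722.2491 W


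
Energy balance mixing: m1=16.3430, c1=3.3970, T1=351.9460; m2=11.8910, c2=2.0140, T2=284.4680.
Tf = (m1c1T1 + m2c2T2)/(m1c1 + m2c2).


num = 26351.6208
den = 79.4656
Tf = 331.6102 K

331.6102 K


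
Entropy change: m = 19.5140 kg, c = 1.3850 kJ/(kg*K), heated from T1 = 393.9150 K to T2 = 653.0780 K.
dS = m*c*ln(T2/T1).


T2/T1 = 1.6579
ln(T2/T1) = 0.5056
dS = 19.5140 * 1.3850 * 0.5056 = 13.6638 kJ/K

13.6638 kJ/K


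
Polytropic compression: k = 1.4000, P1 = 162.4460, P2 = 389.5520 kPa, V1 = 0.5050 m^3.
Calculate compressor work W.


(k-1)/k = 0.2857
(P2/P1)^exp = 1.2839
W = 3.5000 * 162.4460 * 0.5050 * (1.2839 - 1) = 81.5136 kJ

81.5136 kJ


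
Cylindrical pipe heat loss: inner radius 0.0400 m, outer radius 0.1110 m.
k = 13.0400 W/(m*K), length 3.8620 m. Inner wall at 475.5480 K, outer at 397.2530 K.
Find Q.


dT = 78.2950 K
ln(ro/ri) = 1.0207
Q = 2*pi*13.0400*3.8620*78.2950 / 1.0207 = 24273.1757 W

24273.1757 W


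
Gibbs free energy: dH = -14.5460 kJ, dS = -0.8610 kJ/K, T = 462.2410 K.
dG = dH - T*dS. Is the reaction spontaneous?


T*dS = 462.2410 * -0.8610 = -397.9895 kJ
dG = -14.5460 + 397.9895 = 383.4435 kJ (non-spontaneous)

dG = 383.4435 kJ, non-spontaneous


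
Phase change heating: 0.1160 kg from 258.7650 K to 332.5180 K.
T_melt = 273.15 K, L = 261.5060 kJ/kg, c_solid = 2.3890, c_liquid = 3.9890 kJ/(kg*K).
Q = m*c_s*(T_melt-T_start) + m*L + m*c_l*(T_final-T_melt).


Q1 (sensible, solid) = 0.1160 * 2.3890 * 14.3850 = 3.9864 kJ
Q2 (latent) = 0.1160 * 261.5060 = 30.3347 kJ
Q3 (sensible, liquid) = 0.1160 * 3.9890 * 59.3680 = 27.4710 kJ
Q_total = 61.7921 kJ

61.7921 kJ


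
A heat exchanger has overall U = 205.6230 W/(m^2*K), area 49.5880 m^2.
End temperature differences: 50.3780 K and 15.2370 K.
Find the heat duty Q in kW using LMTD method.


LMTD = 29.3863 K
Q = 205.6230 * 49.5880 * 29.3863 = 299635.8138 W = 299.6358 kW

299.6358 kW


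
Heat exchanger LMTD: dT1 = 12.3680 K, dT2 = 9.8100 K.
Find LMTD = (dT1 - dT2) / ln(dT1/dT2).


dT1/dT2 = 1.2608
ln(dT1/dT2) = 0.2317
LMTD = 2.5580 / 0.2317 = 11.0397 K

11.0397 K


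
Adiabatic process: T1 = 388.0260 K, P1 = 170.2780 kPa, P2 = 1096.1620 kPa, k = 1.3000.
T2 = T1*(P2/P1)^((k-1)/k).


(k-1)/k = 0.2308
(P2/P1)^exp = 1.5368
T2 = 388.0260 * 1.5368 = 596.3314 K

596.3314 K


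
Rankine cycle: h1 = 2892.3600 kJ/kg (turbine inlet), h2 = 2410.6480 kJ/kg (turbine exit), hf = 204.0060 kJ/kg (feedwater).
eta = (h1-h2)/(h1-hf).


W = 481.7120 kJ/kg
Q_in = 2688.3540 kJ/kg
eta = 0.1792 = 17.9185%

eta = 17.9185%


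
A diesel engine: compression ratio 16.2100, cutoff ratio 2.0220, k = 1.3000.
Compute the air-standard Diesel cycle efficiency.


r^(k-1) = 2.3064
rc^k = 2.4976
eta = 0.5113 = 51.1286%

51.1286%


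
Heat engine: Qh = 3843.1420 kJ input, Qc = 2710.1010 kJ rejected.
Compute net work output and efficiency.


W = 3843.1420 - 2710.1010 = 1133.0410 kJ
eta = 1133.0410 / 3843.1420 = 0.2948 = 29.4822%

W = 1133.0410 kJ, eta = 29.4822%


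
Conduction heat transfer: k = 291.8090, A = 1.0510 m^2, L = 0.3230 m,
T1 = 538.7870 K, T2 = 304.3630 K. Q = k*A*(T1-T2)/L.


dT = 234.4240 K
Q = 291.8090 * 1.0510 * 234.4240 / 0.3230 = 222587.5904 W

222587.5904 W


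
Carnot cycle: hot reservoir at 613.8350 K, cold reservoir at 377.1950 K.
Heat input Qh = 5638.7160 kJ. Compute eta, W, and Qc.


eta = 1 - 377.1950/613.8350 = 0.3855
W = 0.3855 * 5638.7160 = 2173.7857 kJ
Qc = 5638.7160 - 2173.7857 = 3464.9303 kJ

eta = 38.5511%, W = 2173.7857 kJ, Qc = 3464.9303 kJ


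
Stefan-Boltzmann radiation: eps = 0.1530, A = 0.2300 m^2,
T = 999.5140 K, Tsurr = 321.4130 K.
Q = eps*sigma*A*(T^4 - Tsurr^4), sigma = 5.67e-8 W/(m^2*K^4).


T^4 = 9.9806e+11
Tsurr^4 = 1.0672e+10
Q = 0.1530 * 5.67e-8 * 0.2300 * 9.8739e+11 = 1970.1031 W

1970.1031 W


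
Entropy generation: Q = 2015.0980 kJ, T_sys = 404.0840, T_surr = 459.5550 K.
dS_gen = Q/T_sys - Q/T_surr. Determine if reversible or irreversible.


dS_sys = 2015.0980/404.0840 = 4.9868 kJ/K
dS_surr = -2015.0980/459.5550 = -4.3849 kJ/K
dS_gen = 4.9868 - 4.3849 = 0.6019 kJ/K (irreversible)

dS_gen = 0.6019 kJ/K, irreversible


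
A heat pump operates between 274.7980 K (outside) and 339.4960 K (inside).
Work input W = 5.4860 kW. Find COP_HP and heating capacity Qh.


COP = 339.4960 / 64.6980 = 5.2474
Qh = 5.2474 * 5.4860 = 28.7872 kW

COP = 5.2474, Qh = 28.7872 kW


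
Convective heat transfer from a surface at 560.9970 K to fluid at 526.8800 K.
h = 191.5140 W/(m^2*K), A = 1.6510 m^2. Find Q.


dT = 34.1170 K
Q = 191.5140 * 1.6510 * 34.1170 = 10787.4411 W

10787.4411 W


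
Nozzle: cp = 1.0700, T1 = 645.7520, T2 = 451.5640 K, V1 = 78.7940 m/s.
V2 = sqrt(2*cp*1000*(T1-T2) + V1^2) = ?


dT = 194.1880 K
2*cp*1000*dT = 415562.3200
V1^2 = 6208.4944
V2 = sqrt(421770.8144) = 649.4388 m/s

649.4388 m/s


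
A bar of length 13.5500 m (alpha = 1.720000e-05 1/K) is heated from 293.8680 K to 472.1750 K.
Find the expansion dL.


dT = 178.3070 K
dL = 1.720000e-05 * 13.5500 * 178.3070 = 0.041556 m
L_final = 13.591556 m

dL = 0.041556 m


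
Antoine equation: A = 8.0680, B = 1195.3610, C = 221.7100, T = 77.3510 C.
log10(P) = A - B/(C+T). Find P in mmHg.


C+T = 299.0610
B/(C+T) = 3.9970
log10(P) = 8.0680 - 3.9970 = 4.0710
P = 10^4.0710 = 11774.7739 mmHg

11774.7739 mmHg


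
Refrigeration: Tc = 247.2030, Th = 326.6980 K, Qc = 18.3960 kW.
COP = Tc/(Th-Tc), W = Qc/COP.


COP = 247.2030 / 79.4950 = 3.1097
W = 18.3960 / 3.1097 = 5.9157 kW

COP = 3.1097, W = 5.9157 kW


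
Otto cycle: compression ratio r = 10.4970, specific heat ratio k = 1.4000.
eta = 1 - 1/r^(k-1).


r^(k-1) = 2.5611
eta = 1 - 1/2.5611 = 0.6095 = 60.9542%

60.9542%


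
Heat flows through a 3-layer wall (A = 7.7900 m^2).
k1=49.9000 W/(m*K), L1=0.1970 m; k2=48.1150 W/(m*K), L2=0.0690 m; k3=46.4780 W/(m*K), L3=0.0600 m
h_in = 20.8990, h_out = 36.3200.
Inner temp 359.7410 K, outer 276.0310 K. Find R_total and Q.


R_conv_in = 1/(20.8990*7.7900) = 0.0061
R_1 = 0.1970/(49.9000*7.7900) = 0.0005
R_2 = 0.0690/(48.1150*7.7900) = 0.0002
R_3 = 0.0600/(46.4780*7.7900) = 0.0002
R_conv_out = 1/(36.3200*7.7900) = 0.0035
R_total = 0.0105 K/W
Q = 83.7100 / 0.0105 = 7947.1087 W

R_total = 0.0105 K/W, Q = 7947.1087 W


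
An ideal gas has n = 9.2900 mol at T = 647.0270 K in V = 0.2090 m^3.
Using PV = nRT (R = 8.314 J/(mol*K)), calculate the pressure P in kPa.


P = nRT/V = 9.2900 * 8.314 * 647.0270 / 0.2090
= 49974.4632 / 0.2090 = 239112.2642 Pa = 239.1123 kPa

239.1123 kPa


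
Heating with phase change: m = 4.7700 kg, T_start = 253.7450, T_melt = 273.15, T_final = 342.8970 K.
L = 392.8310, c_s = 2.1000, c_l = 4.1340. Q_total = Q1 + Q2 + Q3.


Q1 (sensible, solid) = 4.7700 * 2.1000 * 19.4050 = 194.3799 kJ
Q2 (latent) = 4.7700 * 392.8310 = 1873.8039 kJ
Q3 (sensible, liquid) = 4.7700 * 4.1340 * 69.7470 = 1375.3536 kJ
Q_total = 3443.5374 kJ

3443.5374 kJ


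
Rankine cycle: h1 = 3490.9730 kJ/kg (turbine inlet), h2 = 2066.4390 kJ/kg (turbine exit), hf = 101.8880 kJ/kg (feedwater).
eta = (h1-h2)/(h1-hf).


W = 1424.5340 kJ/kg
Q_in = 3389.0850 kJ/kg
eta = 0.4203 = 42.0330%

eta = 42.0330%


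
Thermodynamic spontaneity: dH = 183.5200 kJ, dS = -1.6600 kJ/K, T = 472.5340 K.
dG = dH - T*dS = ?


T*dS = 472.5340 * -1.6600 = -784.4064 kJ
dG = 183.5200 + 784.4064 = 967.9264 kJ (non-spontaneous)

dG = 967.9264 kJ, non-spontaneous


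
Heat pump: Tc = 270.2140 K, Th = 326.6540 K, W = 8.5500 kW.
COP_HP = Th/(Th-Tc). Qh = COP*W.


COP = 326.6540 / 56.4400 = 5.7876
Qh = 5.7876 * 8.5500 = 49.4843 kW

COP = 5.7876, Qh = 49.4843 kW


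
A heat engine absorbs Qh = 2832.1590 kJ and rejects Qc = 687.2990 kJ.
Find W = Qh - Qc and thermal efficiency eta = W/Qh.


W = 2832.1590 - 687.2990 = 2144.8600 kJ
eta = 2144.8600 / 2832.1590 = 0.7573 = 75.7323%

W = 2144.8600 kJ, eta = 75.7323%


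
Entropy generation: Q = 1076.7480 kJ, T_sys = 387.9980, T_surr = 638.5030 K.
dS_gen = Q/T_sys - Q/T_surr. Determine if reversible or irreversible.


dS_sys = 1076.7480/387.9980 = 2.7751 kJ/K
dS_surr = -1076.7480/638.5030 = -1.6864 kJ/K
dS_gen = 2.7751 - 1.6864 = 1.0888 kJ/K (irreversible)

dS_gen = 1.0888 kJ/K, irreversible


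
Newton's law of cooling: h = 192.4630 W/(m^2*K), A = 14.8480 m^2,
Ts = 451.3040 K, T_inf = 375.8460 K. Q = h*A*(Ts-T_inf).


dT = 75.4580 K
Q = 192.4630 * 14.8480 * 75.4580 = 215635.6191 W

215635.6191 W


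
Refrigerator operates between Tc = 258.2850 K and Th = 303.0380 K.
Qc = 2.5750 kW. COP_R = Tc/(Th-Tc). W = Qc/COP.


COP = 258.2850 / 44.7530 = 5.7713
W = 2.5750 / 5.7713 = 0.4462 kW

COP = 5.7713, W = 0.4462 kW


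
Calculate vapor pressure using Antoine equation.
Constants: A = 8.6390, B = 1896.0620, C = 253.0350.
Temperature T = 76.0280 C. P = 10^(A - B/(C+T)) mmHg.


C+T = 329.0630
B/(C+T) = 5.7620
log10(P) = 8.6390 - 5.7620 = 2.8770
P = 10^2.8770 = 753.3503 mmHg

753.3503 mmHg


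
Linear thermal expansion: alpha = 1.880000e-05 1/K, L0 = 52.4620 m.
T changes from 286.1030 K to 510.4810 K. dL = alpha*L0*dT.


dT = 224.3780 K
dL = 1.880000e-05 * 52.4620 * 224.3780 = 0.221301 m
L_final = 52.683301 m

dL = 0.221301 m


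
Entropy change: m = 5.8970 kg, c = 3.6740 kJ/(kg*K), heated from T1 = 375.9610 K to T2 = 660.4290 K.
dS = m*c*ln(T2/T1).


T2/T1 = 1.7566
ln(T2/T1) = 0.5634
dS = 5.8970 * 3.6740 * 0.5634 = 12.2065 kJ/K

12.2065 kJ/K
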